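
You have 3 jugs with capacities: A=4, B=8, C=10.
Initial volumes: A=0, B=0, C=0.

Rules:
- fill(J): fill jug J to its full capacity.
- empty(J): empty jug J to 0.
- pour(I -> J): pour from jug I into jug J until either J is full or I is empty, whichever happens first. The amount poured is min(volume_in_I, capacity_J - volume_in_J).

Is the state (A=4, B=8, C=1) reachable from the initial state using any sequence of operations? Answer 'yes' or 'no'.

BFS explored all 78 reachable states.
Reachable set includes: (0,0,0), (0,0,2), (0,0,4), (0,0,6), (0,0,8), (0,0,10), (0,2,0), (0,2,2), (0,2,4), (0,2,6), (0,2,8), (0,2,10) ...
Target (A=4, B=8, C=1) not in reachable set → no.

Answer: no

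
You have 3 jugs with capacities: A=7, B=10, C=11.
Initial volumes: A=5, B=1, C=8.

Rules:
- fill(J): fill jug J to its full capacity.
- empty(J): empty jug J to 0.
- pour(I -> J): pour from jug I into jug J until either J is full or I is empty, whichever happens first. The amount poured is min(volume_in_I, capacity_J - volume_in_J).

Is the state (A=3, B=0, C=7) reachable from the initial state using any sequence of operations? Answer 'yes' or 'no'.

Answer: yes

Derivation:
BFS from (A=5, B=1, C=8):
  1. empty(A) -> (A=0 B=1 C=8)
  2. fill(B) -> (A=0 B=10 C=8)
  3. empty(C) -> (A=0 B=10 C=0)
  4. pour(B -> A) -> (A=7 B=3 C=0)
  5. pour(A -> C) -> (A=0 B=3 C=7)
  6. pour(B -> A) -> (A=3 B=0 C=7)
Target reached → yes.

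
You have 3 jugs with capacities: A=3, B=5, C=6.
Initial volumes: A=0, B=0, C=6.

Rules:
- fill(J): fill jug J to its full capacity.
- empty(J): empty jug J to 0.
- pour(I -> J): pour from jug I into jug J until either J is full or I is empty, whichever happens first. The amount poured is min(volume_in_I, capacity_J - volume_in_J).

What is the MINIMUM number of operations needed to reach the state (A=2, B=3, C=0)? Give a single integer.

BFS from (A=0, B=0, C=6). One shortest path:
  1. fill(B) -> (A=0 B=5 C=6)
  2. empty(C) -> (A=0 B=5 C=0)
  3. pour(B -> A) -> (A=3 B=2 C=0)
  4. pour(A -> C) -> (A=0 B=2 C=3)
  5. pour(B -> A) -> (A=2 B=0 C=3)
  6. pour(C -> B) -> (A=2 B=3 C=0)
Reached target in 6 moves.

Answer: 6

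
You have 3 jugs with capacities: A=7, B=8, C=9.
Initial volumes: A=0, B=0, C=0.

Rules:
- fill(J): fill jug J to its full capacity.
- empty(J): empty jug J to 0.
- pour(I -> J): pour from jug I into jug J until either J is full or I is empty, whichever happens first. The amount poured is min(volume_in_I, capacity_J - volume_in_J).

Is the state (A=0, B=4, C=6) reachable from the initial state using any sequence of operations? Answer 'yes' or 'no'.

BFS from (A=0, B=0, C=0):
  1. fill(C) -> (A=0 B=0 C=9)
  2. pour(C -> A) -> (A=7 B=0 C=2)
  3. pour(A -> B) -> (A=0 B=7 C=2)
  4. pour(C -> A) -> (A=2 B=7 C=0)
  5. fill(C) -> (A=2 B=7 C=9)
  6. pour(C -> A) -> (A=7 B=7 C=4)
  7. pour(A -> B) -> (A=6 B=8 C=4)
  8. empty(B) -> (A=6 B=0 C=4)
  9. pour(C -> B) -> (A=6 B=4 C=0)
  10. pour(A -> C) -> (A=0 B=4 C=6)
Target reached → yes.

Answer: yes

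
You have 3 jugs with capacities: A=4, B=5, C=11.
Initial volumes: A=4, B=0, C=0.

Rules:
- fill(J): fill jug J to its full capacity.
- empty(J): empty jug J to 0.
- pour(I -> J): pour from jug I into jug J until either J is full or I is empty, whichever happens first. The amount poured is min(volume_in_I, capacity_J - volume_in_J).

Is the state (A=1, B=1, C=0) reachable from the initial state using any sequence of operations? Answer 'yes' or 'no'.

Answer: yes

Derivation:
BFS from (A=4, B=0, C=0):
  1. fill(B) -> (A=4 B=5 C=0)
  2. pour(A -> C) -> (A=0 B=5 C=4)
  3. fill(A) -> (A=4 B=5 C=4)
  4. pour(A -> C) -> (A=0 B=5 C=8)
  5. pour(B -> A) -> (A=4 B=1 C=8)
  6. pour(A -> C) -> (A=1 B=1 C=11)
  7. empty(C) -> (A=1 B=1 C=0)
Target reached → yes.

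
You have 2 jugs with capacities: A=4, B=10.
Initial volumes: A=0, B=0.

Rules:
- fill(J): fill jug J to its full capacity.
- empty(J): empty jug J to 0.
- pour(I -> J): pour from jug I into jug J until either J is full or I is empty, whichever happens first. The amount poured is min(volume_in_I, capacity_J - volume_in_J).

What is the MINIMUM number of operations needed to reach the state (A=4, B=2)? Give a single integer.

BFS from (A=0, B=0). One shortest path:
  1. fill(B) -> (A=0 B=10)
  2. pour(B -> A) -> (A=4 B=6)
  3. empty(A) -> (A=0 B=6)
  4. pour(B -> A) -> (A=4 B=2)
Reached target in 4 moves.

Answer: 4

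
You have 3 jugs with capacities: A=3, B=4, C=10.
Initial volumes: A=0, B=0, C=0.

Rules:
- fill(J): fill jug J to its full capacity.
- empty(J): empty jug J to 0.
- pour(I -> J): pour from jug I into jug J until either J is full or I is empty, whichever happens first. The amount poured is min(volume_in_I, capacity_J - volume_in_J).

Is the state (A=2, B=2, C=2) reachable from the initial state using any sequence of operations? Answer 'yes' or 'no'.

BFS explored all 166 reachable states.
Reachable set includes: (0,0,0), (0,0,1), (0,0,2), (0,0,3), (0,0,4), (0,0,5), (0,0,6), (0,0,7), (0,0,8), (0,0,9), (0,0,10), (0,1,0) ...
Target (A=2, B=2, C=2) not in reachable set → no.

Answer: no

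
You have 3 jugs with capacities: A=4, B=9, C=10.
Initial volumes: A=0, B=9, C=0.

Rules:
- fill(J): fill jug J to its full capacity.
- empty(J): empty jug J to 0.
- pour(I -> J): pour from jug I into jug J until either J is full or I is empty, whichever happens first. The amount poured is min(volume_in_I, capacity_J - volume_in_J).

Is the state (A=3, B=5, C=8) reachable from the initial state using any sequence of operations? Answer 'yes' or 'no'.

BFS explored all 334 reachable states.
Reachable set includes: (0,0,0), (0,0,1), (0,0,2), (0,0,3), (0,0,4), (0,0,5), (0,0,6), (0,0,7), (0,0,8), (0,0,9), (0,0,10), (0,1,0) ...
Target (A=3, B=5, C=8) not in reachable set → no.

Answer: no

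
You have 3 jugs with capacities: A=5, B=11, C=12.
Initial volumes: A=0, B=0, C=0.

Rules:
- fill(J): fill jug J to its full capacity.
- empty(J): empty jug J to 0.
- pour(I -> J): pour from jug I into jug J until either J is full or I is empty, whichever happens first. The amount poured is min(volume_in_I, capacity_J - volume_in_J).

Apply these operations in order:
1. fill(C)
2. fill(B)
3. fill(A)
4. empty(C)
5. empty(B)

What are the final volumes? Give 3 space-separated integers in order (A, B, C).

Answer: 5 0 0

Derivation:
Step 1: fill(C) -> (A=0 B=0 C=12)
Step 2: fill(B) -> (A=0 B=11 C=12)
Step 3: fill(A) -> (A=5 B=11 C=12)
Step 4: empty(C) -> (A=5 B=11 C=0)
Step 5: empty(B) -> (A=5 B=0 C=0)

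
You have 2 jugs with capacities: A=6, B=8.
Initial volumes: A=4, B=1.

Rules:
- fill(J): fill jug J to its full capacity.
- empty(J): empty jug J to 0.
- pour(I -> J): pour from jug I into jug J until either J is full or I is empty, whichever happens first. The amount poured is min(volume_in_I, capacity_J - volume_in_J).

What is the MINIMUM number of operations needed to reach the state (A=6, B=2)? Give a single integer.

Answer: 3

Derivation:
BFS from (A=4, B=1). One shortest path:
  1. empty(A) -> (A=0 B=1)
  2. fill(B) -> (A=0 B=8)
  3. pour(B -> A) -> (A=6 B=2)
Reached target in 3 moves.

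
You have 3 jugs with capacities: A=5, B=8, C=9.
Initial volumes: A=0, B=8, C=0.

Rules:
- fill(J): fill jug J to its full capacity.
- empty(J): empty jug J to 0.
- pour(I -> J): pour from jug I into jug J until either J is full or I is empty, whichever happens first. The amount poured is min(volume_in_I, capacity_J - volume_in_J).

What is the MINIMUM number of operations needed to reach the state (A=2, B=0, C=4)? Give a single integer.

BFS from (A=0, B=8, C=0). One shortest path:
  1. fill(A) -> (A=5 B=8 C=0)
  2. empty(B) -> (A=5 B=0 C=0)
  3. fill(C) -> (A=5 B=0 C=9)
  4. pour(A -> B) -> (A=0 B=5 C=9)
  5. pour(C -> A) -> (A=5 B=5 C=4)
  6. pour(A -> B) -> (A=2 B=8 C=4)
  7. empty(B) -> (A=2 B=0 C=4)
Reached target in 7 moves.

Answer: 7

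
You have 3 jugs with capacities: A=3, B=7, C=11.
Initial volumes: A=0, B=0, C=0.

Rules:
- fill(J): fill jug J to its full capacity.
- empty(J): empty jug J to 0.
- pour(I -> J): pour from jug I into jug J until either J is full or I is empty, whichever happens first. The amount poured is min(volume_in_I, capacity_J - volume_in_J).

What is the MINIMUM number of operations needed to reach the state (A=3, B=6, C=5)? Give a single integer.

BFS from (A=0, B=0, C=0). One shortest path:
  1. fill(A) -> (A=3 B=0 C=0)
  2. fill(C) -> (A=3 B=0 C=11)
  3. pour(A -> B) -> (A=0 B=3 C=11)
  4. pour(C -> A) -> (A=3 B=3 C=8)
  5. pour(A -> B) -> (A=0 B=6 C=8)
  6. pour(C -> A) -> (A=3 B=6 C=5)
Reached target in 6 moves.

Answer: 6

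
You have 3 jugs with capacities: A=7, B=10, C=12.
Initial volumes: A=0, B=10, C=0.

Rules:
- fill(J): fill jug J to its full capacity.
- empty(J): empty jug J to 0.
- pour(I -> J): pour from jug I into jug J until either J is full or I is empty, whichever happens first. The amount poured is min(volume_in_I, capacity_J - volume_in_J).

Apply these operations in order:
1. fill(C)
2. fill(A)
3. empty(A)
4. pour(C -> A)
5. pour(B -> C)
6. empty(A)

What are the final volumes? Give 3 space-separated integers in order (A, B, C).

Step 1: fill(C) -> (A=0 B=10 C=12)
Step 2: fill(A) -> (A=7 B=10 C=12)
Step 3: empty(A) -> (A=0 B=10 C=12)
Step 4: pour(C -> A) -> (A=7 B=10 C=5)
Step 5: pour(B -> C) -> (A=7 B=3 C=12)
Step 6: empty(A) -> (A=0 B=3 C=12)

Answer: 0 3 12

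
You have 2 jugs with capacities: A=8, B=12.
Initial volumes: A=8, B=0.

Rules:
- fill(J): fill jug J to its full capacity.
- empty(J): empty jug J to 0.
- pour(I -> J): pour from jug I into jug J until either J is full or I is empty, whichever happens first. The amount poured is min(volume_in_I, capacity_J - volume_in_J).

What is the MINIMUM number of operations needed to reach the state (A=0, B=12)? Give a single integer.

BFS from (A=8, B=0). One shortest path:
  1. empty(A) -> (A=0 B=0)
  2. fill(B) -> (A=0 B=12)
Reached target in 2 moves.

Answer: 2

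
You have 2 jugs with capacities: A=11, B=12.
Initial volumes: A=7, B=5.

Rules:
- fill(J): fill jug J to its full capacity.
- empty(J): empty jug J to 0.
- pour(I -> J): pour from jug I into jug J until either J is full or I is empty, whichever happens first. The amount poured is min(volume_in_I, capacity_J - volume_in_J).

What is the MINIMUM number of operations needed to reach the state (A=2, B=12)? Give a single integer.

BFS from (A=7, B=5). One shortest path:
  1. pour(B -> A) -> (A=11 B=1)
  2. empty(A) -> (A=0 B=1)
  3. pour(B -> A) -> (A=1 B=0)
  4. fill(B) -> (A=1 B=12)
  5. pour(B -> A) -> (A=11 B=2)
  6. empty(A) -> (A=0 B=2)
  7. pour(B -> A) -> (A=2 B=0)
  8. fill(B) -> (A=2 B=12)
Reached target in 8 moves.

Answer: 8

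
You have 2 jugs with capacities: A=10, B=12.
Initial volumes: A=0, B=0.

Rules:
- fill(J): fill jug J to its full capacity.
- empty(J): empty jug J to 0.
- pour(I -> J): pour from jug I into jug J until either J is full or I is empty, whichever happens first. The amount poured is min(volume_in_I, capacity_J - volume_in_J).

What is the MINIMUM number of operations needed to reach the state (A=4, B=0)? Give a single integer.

Answer: 8

Derivation:
BFS from (A=0, B=0). One shortest path:
  1. fill(B) -> (A=0 B=12)
  2. pour(B -> A) -> (A=10 B=2)
  3. empty(A) -> (A=0 B=2)
  4. pour(B -> A) -> (A=2 B=0)
  5. fill(B) -> (A=2 B=12)
  6. pour(B -> A) -> (A=10 B=4)
  7. empty(A) -> (A=0 B=4)
  8. pour(B -> A) -> (A=4 B=0)
Reached target in 8 moves.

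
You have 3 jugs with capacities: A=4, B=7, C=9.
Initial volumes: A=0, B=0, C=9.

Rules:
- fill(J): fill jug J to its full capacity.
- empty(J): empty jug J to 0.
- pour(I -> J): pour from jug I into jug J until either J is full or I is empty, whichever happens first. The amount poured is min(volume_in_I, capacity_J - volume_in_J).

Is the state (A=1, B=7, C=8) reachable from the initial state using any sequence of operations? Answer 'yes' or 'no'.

Answer: yes

Derivation:
BFS from (A=0, B=0, C=9):
  1. pour(C -> A) -> (A=4 B=0 C=5)
  2. pour(A -> B) -> (A=0 B=4 C=5)
  3. pour(C -> A) -> (A=4 B=4 C=1)
  4. pour(A -> B) -> (A=1 B=7 C=1)
  5. pour(B -> C) -> (A=1 B=0 C=8)
  6. fill(B) -> (A=1 B=7 C=8)
Target reached → yes.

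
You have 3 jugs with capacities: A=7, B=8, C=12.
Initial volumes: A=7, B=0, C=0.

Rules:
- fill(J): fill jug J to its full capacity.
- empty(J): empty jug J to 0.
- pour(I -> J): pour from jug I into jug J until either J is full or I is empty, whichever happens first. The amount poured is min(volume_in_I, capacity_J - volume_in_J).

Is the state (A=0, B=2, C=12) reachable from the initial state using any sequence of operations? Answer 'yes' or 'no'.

BFS from (A=7, B=0, C=0):
  1. pour(A -> B) -> (A=0 B=7 C=0)
  2. fill(A) -> (A=7 B=7 C=0)
  3. pour(A -> C) -> (A=0 B=7 C=7)
  4. pour(B -> C) -> (A=0 B=2 C=12)
Target reached → yes.

Answer: yes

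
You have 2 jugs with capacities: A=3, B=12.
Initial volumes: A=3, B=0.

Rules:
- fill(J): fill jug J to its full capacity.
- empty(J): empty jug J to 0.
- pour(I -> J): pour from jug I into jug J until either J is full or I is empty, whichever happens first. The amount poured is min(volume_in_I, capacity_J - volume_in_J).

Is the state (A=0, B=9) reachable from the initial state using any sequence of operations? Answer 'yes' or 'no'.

Answer: yes

Derivation:
BFS from (A=3, B=0):
  1. empty(A) -> (A=0 B=0)
  2. fill(B) -> (A=0 B=12)
  3. pour(B -> A) -> (A=3 B=9)
  4. empty(A) -> (A=0 B=9)
Target reached → yes.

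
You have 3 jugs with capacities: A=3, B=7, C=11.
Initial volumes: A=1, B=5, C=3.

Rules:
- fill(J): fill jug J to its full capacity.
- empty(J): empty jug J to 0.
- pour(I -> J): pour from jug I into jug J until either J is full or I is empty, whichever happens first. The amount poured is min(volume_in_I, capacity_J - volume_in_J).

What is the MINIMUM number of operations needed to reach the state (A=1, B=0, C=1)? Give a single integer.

BFS from (A=1, B=5, C=3). One shortest path:
  1. pour(C -> B) -> (A=1 B=7 C=1)
  2. empty(B) -> (A=1 B=0 C=1)
Reached target in 2 moves.

Answer: 2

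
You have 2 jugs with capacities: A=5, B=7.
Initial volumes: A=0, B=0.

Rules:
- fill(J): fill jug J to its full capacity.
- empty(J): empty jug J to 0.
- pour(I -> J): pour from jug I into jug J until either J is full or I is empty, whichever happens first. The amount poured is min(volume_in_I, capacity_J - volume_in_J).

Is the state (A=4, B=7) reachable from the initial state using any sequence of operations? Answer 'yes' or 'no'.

Answer: yes

Derivation:
BFS from (A=0, B=0):
  1. fill(B) -> (A=0 B=7)
  2. pour(B -> A) -> (A=5 B=2)
  3. empty(A) -> (A=0 B=2)
  4. pour(B -> A) -> (A=2 B=0)
  5. fill(B) -> (A=2 B=7)
  6. pour(B -> A) -> (A=5 B=4)
  7. empty(A) -> (A=0 B=4)
  8. pour(B -> A) -> (A=4 B=0)
  9. fill(B) -> (A=4 B=7)
Target reached → yes.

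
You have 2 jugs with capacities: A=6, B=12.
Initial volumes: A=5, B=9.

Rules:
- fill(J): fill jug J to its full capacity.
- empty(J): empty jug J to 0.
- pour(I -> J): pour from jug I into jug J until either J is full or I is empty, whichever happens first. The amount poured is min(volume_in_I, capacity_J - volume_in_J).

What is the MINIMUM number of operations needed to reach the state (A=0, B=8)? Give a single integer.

Answer: 2

Derivation:
BFS from (A=5, B=9). One shortest path:
  1. pour(B -> A) -> (A=6 B=8)
  2. empty(A) -> (A=0 B=8)
Reached target in 2 moves.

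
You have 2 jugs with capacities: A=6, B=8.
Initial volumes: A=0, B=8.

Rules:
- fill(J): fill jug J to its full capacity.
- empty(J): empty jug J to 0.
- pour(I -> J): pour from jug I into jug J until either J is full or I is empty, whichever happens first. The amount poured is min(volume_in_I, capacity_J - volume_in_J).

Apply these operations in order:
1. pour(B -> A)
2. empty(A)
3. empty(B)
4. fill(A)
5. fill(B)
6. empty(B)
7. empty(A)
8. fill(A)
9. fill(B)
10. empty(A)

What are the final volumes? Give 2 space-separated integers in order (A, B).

Answer: 0 8

Derivation:
Step 1: pour(B -> A) -> (A=6 B=2)
Step 2: empty(A) -> (A=0 B=2)
Step 3: empty(B) -> (A=0 B=0)
Step 4: fill(A) -> (A=6 B=0)
Step 5: fill(B) -> (A=6 B=8)
Step 6: empty(B) -> (A=6 B=0)
Step 7: empty(A) -> (A=0 B=0)
Step 8: fill(A) -> (A=6 B=0)
Step 9: fill(B) -> (A=6 B=8)
Step 10: empty(A) -> (A=0 B=8)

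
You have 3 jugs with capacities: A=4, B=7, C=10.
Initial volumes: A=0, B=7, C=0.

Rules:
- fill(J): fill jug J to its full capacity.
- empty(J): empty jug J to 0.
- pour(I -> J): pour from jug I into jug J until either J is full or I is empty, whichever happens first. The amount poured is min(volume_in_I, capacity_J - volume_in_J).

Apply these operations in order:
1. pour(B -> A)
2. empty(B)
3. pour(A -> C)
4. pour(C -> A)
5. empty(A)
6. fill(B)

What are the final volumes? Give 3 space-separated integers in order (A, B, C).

Answer: 0 7 0

Derivation:
Step 1: pour(B -> A) -> (A=4 B=3 C=0)
Step 2: empty(B) -> (A=4 B=0 C=0)
Step 3: pour(A -> C) -> (A=0 B=0 C=4)
Step 4: pour(C -> A) -> (A=4 B=0 C=0)
Step 5: empty(A) -> (A=0 B=0 C=0)
Step 6: fill(B) -> (A=0 B=7 C=0)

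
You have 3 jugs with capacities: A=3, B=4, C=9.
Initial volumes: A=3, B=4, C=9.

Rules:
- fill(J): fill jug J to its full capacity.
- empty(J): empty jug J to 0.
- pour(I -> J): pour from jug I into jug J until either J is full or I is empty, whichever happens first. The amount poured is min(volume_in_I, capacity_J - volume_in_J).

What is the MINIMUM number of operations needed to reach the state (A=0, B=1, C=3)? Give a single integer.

Answer: 4

Derivation:
BFS from (A=3, B=4, C=9). One shortest path:
  1. empty(A) -> (A=0 B=4 C=9)
  2. empty(C) -> (A=0 B=4 C=0)
  3. pour(B -> A) -> (A=3 B=1 C=0)
  4. pour(A -> C) -> (A=0 B=1 C=3)
Reached target in 4 moves.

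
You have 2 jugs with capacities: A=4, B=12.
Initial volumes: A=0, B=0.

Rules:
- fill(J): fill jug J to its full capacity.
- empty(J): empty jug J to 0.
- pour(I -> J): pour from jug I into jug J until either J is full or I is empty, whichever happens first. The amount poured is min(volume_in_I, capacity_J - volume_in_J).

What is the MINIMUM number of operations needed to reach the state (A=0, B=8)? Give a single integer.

Answer: 3

Derivation:
BFS from (A=0, B=0). One shortest path:
  1. fill(B) -> (A=0 B=12)
  2. pour(B -> A) -> (A=4 B=8)
  3. empty(A) -> (A=0 B=8)
Reached target in 3 moves.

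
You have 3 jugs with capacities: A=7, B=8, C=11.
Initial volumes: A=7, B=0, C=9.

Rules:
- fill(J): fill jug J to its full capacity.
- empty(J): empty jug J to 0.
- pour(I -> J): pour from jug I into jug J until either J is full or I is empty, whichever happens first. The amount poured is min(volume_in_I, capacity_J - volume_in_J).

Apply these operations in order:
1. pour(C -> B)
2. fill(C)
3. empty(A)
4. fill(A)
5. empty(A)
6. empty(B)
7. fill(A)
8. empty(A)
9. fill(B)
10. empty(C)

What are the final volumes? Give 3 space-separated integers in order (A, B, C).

Step 1: pour(C -> B) -> (A=7 B=8 C=1)
Step 2: fill(C) -> (A=7 B=8 C=11)
Step 3: empty(A) -> (A=0 B=8 C=11)
Step 4: fill(A) -> (A=7 B=8 C=11)
Step 5: empty(A) -> (A=0 B=8 C=11)
Step 6: empty(B) -> (A=0 B=0 C=11)
Step 7: fill(A) -> (A=7 B=0 C=11)
Step 8: empty(A) -> (A=0 B=0 C=11)
Step 9: fill(B) -> (A=0 B=8 C=11)
Step 10: empty(C) -> (A=0 B=8 C=0)

Answer: 0 8 0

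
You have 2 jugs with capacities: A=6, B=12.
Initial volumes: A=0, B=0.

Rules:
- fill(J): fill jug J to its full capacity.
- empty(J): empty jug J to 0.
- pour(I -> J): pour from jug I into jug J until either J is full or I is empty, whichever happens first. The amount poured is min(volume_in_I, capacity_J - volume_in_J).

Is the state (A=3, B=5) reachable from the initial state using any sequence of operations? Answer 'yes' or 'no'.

Answer: no

Derivation:
BFS explored all 6 reachable states.
Reachable set includes: (0,0), (0,6), (0,12), (6,0), (6,6), (6,12)
Target (A=3, B=5) not in reachable set → no.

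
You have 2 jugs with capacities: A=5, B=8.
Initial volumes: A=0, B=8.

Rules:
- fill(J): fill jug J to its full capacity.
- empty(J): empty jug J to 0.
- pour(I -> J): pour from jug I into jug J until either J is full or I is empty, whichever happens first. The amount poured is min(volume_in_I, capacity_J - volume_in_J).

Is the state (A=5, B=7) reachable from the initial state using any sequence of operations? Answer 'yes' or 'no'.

BFS from (A=0, B=8):
  1. fill(A) -> (A=5 B=8)
  2. empty(B) -> (A=5 B=0)
  3. pour(A -> B) -> (A=0 B=5)
  4. fill(A) -> (A=5 B=5)
  5. pour(A -> B) -> (A=2 B=8)
  6. empty(B) -> (A=2 B=0)
  7. pour(A -> B) -> (A=0 B=2)
  8. fill(A) -> (A=5 B=2)
  9. pour(A -> B) -> (A=0 B=7)
  10. fill(A) -> (A=5 B=7)
Target reached → yes.

Answer: yes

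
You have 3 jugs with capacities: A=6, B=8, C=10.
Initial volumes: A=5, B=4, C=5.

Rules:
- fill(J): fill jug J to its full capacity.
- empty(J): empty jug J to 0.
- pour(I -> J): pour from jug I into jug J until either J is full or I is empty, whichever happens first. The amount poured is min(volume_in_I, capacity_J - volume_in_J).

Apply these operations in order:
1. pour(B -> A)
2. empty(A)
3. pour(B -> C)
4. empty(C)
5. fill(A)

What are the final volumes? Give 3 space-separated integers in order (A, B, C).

Step 1: pour(B -> A) -> (A=6 B=3 C=5)
Step 2: empty(A) -> (A=0 B=3 C=5)
Step 3: pour(B -> C) -> (A=0 B=0 C=8)
Step 4: empty(C) -> (A=0 B=0 C=0)
Step 5: fill(A) -> (A=6 B=0 C=0)

Answer: 6 0 0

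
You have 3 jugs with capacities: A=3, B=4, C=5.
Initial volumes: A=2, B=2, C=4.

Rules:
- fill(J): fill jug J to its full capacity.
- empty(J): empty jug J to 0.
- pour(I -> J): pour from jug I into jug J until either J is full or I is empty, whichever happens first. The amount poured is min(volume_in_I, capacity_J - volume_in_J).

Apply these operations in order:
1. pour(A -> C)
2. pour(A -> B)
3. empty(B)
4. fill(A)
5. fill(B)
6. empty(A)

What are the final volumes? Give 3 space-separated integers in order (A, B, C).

Step 1: pour(A -> C) -> (A=1 B=2 C=5)
Step 2: pour(A -> B) -> (A=0 B=3 C=5)
Step 3: empty(B) -> (A=0 B=0 C=5)
Step 4: fill(A) -> (A=3 B=0 C=5)
Step 5: fill(B) -> (A=3 B=4 C=5)
Step 6: empty(A) -> (A=0 B=4 C=5)

Answer: 0 4 5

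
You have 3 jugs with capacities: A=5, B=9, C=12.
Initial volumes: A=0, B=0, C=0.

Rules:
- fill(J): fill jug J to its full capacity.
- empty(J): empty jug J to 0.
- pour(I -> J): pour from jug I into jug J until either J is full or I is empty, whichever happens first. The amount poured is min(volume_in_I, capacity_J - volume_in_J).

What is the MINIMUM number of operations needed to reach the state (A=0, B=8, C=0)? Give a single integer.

BFS from (A=0, B=0, C=0). One shortest path:
  1. fill(A) -> (A=5 B=0 C=0)
  2. fill(C) -> (A=5 B=0 C=12)
  3. pour(A -> B) -> (A=0 B=5 C=12)
  4. pour(C -> B) -> (A=0 B=9 C=8)
  5. empty(B) -> (A=0 B=0 C=8)
  6. pour(C -> B) -> (A=0 B=8 C=0)
Reached target in 6 moves.

Answer: 6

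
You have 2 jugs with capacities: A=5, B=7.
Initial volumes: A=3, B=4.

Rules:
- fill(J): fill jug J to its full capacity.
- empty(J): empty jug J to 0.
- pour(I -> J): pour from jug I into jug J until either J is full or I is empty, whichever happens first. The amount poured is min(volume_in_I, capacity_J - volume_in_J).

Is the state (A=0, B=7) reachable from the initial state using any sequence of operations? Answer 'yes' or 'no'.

BFS from (A=3, B=4):
  1. pour(A -> B) -> (A=0 B=7)
Target reached → yes.

Answer: yes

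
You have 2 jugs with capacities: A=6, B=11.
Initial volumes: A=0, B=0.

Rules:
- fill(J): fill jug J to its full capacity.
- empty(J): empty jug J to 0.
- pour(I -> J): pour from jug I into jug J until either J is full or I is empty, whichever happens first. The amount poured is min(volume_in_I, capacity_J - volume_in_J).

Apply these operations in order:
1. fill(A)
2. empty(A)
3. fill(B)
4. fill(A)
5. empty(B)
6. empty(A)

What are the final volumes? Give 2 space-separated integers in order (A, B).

Answer: 0 0

Derivation:
Step 1: fill(A) -> (A=6 B=0)
Step 2: empty(A) -> (A=0 B=0)
Step 3: fill(B) -> (A=0 B=11)
Step 4: fill(A) -> (A=6 B=11)
Step 5: empty(B) -> (A=6 B=0)
Step 6: empty(A) -> (A=0 B=0)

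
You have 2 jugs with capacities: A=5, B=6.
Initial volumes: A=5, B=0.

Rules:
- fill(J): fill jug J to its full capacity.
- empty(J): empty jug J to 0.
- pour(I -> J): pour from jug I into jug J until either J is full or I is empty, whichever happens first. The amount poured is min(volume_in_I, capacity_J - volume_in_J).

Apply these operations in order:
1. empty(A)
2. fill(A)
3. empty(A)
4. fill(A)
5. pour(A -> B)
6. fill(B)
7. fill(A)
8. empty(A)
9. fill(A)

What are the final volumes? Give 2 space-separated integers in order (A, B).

Answer: 5 6

Derivation:
Step 1: empty(A) -> (A=0 B=0)
Step 2: fill(A) -> (A=5 B=0)
Step 3: empty(A) -> (A=0 B=0)
Step 4: fill(A) -> (A=5 B=0)
Step 5: pour(A -> B) -> (A=0 B=5)
Step 6: fill(B) -> (A=0 B=6)
Step 7: fill(A) -> (A=5 B=6)
Step 8: empty(A) -> (A=0 B=6)
Step 9: fill(A) -> (A=5 B=6)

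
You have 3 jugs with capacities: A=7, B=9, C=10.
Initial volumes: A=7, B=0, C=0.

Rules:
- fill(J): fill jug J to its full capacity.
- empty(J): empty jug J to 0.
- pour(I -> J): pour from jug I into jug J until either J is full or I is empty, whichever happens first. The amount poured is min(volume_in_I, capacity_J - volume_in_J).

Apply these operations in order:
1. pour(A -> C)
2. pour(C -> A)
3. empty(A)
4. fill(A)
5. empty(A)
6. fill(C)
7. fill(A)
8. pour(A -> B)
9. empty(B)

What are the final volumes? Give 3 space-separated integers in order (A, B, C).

Answer: 0 0 10

Derivation:
Step 1: pour(A -> C) -> (A=0 B=0 C=7)
Step 2: pour(C -> A) -> (A=7 B=0 C=0)
Step 3: empty(A) -> (A=0 B=0 C=0)
Step 4: fill(A) -> (A=7 B=0 C=0)
Step 5: empty(A) -> (A=0 B=0 C=0)
Step 6: fill(C) -> (A=0 B=0 C=10)
Step 7: fill(A) -> (A=7 B=0 C=10)
Step 8: pour(A -> B) -> (A=0 B=7 C=10)
Step 9: empty(B) -> (A=0 B=0 C=10)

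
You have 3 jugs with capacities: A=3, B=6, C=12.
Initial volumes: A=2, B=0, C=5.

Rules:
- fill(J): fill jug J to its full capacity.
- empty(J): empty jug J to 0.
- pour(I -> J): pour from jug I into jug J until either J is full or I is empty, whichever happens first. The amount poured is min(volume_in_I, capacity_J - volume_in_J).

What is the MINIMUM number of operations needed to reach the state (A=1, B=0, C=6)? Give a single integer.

BFS from (A=2, B=0, C=5). One shortest path:
  1. pour(C -> B) -> (A=2 B=5 C=0)
  2. pour(A -> B) -> (A=1 B=6 C=0)
  3. pour(B -> C) -> (A=1 B=0 C=6)
Reached target in 3 moves.

Answer: 3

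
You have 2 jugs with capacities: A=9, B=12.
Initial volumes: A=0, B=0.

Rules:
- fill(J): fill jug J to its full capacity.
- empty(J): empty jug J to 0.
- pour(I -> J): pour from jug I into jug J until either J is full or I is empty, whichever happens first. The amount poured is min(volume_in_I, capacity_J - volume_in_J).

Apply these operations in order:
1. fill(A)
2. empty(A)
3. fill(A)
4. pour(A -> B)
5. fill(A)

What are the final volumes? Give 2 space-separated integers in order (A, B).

Step 1: fill(A) -> (A=9 B=0)
Step 2: empty(A) -> (A=0 B=0)
Step 3: fill(A) -> (A=9 B=0)
Step 4: pour(A -> B) -> (A=0 B=9)
Step 5: fill(A) -> (A=9 B=9)

Answer: 9 9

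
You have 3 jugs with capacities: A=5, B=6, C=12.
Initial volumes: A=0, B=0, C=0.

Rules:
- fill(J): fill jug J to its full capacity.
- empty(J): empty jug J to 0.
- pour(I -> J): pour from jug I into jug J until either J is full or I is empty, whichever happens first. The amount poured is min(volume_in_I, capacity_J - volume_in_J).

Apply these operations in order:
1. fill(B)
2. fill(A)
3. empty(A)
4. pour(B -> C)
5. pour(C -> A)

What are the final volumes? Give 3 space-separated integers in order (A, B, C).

Step 1: fill(B) -> (A=0 B=6 C=0)
Step 2: fill(A) -> (A=5 B=6 C=0)
Step 3: empty(A) -> (A=0 B=6 C=0)
Step 4: pour(B -> C) -> (A=0 B=0 C=6)
Step 5: pour(C -> A) -> (A=5 B=0 C=1)

Answer: 5 0 1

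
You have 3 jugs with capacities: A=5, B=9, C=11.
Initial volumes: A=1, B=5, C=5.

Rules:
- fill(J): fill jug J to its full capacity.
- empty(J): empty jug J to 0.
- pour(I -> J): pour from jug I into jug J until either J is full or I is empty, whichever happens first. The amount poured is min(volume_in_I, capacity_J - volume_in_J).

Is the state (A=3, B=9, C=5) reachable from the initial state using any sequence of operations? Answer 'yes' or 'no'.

BFS from (A=1, B=5, C=5):
  1. fill(A) -> (A=5 B=5 C=5)
  2. fill(B) -> (A=5 B=9 C=5)
  3. pour(B -> C) -> (A=5 B=3 C=11)
  4. empty(C) -> (A=5 B=3 C=0)
  5. pour(A -> C) -> (A=0 B=3 C=5)
  6. pour(B -> A) -> (A=3 B=0 C=5)
  7. fill(B) -> (A=3 B=9 C=5)
Target reached → yes.

Answer: yes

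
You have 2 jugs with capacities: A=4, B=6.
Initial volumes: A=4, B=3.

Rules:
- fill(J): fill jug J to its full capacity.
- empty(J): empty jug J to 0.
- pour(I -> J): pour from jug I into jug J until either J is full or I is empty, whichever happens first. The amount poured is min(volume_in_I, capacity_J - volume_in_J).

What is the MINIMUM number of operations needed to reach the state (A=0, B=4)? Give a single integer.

Answer: 2

Derivation:
BFS from (A=4, B=3). One shortest path:
  1. empty(B) -> (A=4 B=0)
  2. pour(A -> B) -> (A=0 B=4)
Reached target in 2 moves.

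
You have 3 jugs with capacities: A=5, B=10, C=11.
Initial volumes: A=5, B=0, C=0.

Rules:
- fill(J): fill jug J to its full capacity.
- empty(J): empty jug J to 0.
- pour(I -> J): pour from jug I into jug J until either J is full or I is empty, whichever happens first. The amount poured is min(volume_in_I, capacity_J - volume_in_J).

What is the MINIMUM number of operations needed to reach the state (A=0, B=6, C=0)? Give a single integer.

BFS from (A=5, B=0, C=0). One shortest path:
  1. empty(A) -> (A=0 B=0 C=0)
  2. fill(C) -> (A=0 B=0 C=11)
  3. pour(C -> A) -> (A=5 B=0 C=6)
  4. empty(A) -> (A=0 B=0 C=6)
  5. pour(C -> B) -> (A=0 B=6 C=0)
Reached target in 5 moves.

Answer: 5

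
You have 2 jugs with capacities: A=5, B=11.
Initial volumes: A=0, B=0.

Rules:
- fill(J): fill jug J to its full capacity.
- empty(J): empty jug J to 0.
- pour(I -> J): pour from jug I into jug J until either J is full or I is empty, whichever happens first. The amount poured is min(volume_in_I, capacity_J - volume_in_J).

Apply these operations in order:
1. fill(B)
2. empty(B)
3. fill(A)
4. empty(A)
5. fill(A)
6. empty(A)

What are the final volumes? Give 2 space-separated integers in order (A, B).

Answer: 0 0

Derivation:
Step 1: fill(B) -> (A=0 B=11)
Step 2: empty(B) -> (A=0 B=0)
Step 3: fill(A) -> (A=5 B=0)
Step 4: empty(A) -> (A=0 B=0)
Step 5: fill(A) -> (A=5 B=0)
Step 6: empty(A) -> (A=0 B=0)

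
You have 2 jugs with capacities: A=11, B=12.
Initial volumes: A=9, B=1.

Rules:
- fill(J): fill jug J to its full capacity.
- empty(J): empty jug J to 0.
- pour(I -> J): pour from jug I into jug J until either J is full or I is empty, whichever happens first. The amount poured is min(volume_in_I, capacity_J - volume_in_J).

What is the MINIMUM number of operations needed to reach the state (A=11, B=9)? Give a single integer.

Answer: 3

Derivation:
BFS from (A=9, B=1). One shortest path:
  1. empty(B) -> (A=9 B=0)
  2. pour(A -> B) -> (A=0 B=9)
  3. fill(A) -> (A=11 B=9)
Reached target in 3 moves.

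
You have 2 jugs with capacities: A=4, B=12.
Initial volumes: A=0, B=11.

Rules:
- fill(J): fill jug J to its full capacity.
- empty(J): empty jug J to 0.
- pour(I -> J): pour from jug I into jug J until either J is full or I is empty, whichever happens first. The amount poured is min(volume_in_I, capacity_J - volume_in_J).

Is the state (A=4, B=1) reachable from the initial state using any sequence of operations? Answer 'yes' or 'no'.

Answer: no

Derivation:
BFS explored all 16 reachable states.
Reachable set includes: (0,0), (0,3), (0,4), (0,7), (0,8), (0,11), (0,12), (3,0), (3,12), (4,0), (4,3), (4,4) ...
Target (A=4, B=1) not in reachable set → no.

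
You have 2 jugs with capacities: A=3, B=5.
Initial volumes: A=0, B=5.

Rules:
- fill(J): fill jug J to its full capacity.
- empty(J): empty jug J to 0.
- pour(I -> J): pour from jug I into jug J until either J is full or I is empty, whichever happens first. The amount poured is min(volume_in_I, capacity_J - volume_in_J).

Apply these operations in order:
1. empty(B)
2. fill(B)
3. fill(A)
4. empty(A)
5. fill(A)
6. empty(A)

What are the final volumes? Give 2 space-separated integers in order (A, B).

Answer: 0 5

Derivation:
Step 1: empty(B) -> (A=0 B=0)
Step 2: fill(B) -> (A=0 B=5)
Step 3: fill(A) -> (A=3 B=5)
Step 4: empty(A) -> (A=0 B=5)
Step 5: fill(A) -> (A=3 B=5)
Step 6: empty(A) -> (A=0 B=5)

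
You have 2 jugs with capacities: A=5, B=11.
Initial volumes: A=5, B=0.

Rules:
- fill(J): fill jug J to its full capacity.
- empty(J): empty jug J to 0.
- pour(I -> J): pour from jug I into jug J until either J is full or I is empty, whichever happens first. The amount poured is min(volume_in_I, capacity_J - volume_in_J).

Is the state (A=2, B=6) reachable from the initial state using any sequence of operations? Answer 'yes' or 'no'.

Answer: no

Derivation:
BFS explored all 32 reachable states.
Reachable set includes: (0,0), (0,1), (0,2), (0,3), (0,4), (0,5), (0,6), (0,7), (0,8), (0,9), (0,10), (0,11) ...
Target (A=2, B=6) not in reachable set → no.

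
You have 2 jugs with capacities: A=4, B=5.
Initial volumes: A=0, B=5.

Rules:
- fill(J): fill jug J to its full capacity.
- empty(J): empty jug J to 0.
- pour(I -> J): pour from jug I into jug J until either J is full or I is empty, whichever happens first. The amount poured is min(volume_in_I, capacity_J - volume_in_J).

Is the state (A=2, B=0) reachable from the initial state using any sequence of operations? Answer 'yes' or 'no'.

Answer: yes

Derivation:
BFS from (A=0, B=5):
  1. pour(B -> A) -> (A=4 B=1)
  2. empty(A) -> (A=0 B=1)
  3. pour(B -> A) -> (A=1 B=0)
  4. fill(B) -> (A=1 B=5)
  5. pour(B -> A) -> (A=4 B=2)
  6. empty(A) -> (A=0 B=2)
  7. pour(B -> A) -> (A=2 B=0)
Target reached → yes.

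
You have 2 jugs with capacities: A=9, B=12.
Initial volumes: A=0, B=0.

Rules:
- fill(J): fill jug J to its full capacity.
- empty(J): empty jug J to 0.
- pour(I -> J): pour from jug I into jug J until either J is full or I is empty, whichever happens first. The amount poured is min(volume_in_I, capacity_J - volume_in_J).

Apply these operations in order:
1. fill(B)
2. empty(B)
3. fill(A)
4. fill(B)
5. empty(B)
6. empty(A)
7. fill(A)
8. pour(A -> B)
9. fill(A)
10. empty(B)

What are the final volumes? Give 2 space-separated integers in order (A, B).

Step 1: fill(B) -> (A=0 B=12)
Step 2: empty(B) -> (A=0 B=0)
Step 3: fill(A) -> (A=9 B=0)
Step 4: fill(B) -> (A=9 B=12)
Step 5: empty(B) -> (A=9 B=0)
Step 6: empty(A) -> (A=0 B=0)
Step 7: fill(A) -> (A=9 B=0)
Step 8: pour(A -> B) -> (A=0 B=9)
Step 9: fill(A) -> (A=9 B=9)
Step 10: empty(B) -> (A=9 B=0)

Answer: 9 0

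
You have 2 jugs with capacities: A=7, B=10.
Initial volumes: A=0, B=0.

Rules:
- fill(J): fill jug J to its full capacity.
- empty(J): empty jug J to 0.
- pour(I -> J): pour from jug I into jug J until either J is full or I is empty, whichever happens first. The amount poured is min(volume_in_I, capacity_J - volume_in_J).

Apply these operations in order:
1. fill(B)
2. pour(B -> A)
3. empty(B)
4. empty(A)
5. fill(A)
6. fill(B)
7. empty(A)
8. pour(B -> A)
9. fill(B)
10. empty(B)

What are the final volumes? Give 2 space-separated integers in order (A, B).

Step 1: fill(B) -> (A=0 B=10)
Step 2: pour(B -> A) -> (A=7 B=3)
Step 3: empty(B) -> (A=7 B=0)
Step 4: empty(A) -> (A=0 B=0)
Step 5: fill(A) -> (A=7 B=0)
Step 6: fill(B) -> (A=7 B=10)
Step 7: empty(A) -> (A=0 B=10)
Step 8: pour(B -> A) -> (A=7 B=3)
Step 9: fill(B) -> (A=7 B=10)
Step 10: empty(B) -> (A=7 B=0)

Answer: 7 0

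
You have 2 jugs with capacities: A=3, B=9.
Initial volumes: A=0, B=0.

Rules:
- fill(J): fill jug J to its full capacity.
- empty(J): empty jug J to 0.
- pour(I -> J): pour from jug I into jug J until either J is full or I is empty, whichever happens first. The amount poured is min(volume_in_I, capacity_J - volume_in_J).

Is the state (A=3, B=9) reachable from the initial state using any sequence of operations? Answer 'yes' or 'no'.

BFS from (A=0, B=0):
  1. fill(A) -> (A=3 B=0)
  2. fill(B) -> (A=3 B=9)
Target reached → yes.

Answer: yes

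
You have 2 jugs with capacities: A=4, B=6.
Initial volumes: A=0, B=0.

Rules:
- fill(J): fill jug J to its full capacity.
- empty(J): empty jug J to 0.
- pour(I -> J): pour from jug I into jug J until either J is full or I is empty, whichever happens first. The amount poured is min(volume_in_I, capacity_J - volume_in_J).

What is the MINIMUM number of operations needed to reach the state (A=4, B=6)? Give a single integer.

BFS from (A=0, B=0). One shortest path:
  1. fill(A) -> (A=4 B=0)
  2. fill(B) -> (A=4 B=6)
Reached target in 2 moves.

Answer: 2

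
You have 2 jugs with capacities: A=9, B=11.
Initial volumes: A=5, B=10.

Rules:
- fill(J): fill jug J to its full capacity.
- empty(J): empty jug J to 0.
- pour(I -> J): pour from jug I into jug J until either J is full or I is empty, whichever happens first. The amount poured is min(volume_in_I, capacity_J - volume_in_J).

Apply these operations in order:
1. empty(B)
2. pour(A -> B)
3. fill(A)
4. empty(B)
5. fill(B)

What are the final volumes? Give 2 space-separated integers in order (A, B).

Answer: 9 11

Derivation:
Step 1: empty(B) -> (A=5 B=0)
Step 2: pour(A -> B) -> (A=0 B=5)
Step 3: fill(A) -> (A=9 B=5)
Step 4: empty(B) -> (A=9 B=0)
Step 5: fill(B) -> (A=9 B=11)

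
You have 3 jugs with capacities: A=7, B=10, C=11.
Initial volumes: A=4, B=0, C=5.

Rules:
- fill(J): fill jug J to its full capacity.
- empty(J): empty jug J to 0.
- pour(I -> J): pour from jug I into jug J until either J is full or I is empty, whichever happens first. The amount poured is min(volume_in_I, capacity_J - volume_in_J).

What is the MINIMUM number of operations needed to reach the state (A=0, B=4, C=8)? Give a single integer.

BFS from (A=4, B=0, C=5). One shortest path:
  1. fill(B) -> (A=4 B=10 C=5)
  2. pour(B -> C) -> (A=4 B=4 C=11)
  3. pour(C -> A) -> (A=7 B=4 C=8)
  4. empty(A) -> (A=0 B=4 C=8)
Reached target in 4 moves.

Answer: 4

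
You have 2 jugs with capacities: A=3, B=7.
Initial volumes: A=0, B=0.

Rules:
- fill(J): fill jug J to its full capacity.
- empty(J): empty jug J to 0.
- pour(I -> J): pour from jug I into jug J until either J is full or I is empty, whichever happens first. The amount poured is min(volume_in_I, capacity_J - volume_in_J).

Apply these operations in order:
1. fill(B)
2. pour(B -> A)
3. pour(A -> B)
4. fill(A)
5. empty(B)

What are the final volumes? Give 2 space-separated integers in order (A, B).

Answer: 3 0

Derivation:
Step 1: fill(B) -> (A=0 B=7)
Step 2: pour(B -> A) -> (A=3 B=4)
Step 3: pour(A -> B) -> (A=0 B=7)
Step 4: fill(A) -> (A=3 B=7)
Step 5: empty(B) -> (A=3 B=0)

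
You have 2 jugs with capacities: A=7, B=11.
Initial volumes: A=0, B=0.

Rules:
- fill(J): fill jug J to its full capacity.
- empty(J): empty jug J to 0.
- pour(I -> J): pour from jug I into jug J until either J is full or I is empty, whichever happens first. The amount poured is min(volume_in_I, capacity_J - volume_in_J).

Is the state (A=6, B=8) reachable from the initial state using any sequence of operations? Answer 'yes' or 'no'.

Answer: no

Derivation:
BFS explored all 36 reachable states.
Reachable set includes: (0,0), (0,1), (0,2), (0,3), (0,4), (0,5), (0,6), (0,7), (0,8), (0,9), (0,10), (0,11) ...
Target (A=6, B=8) not in reachable set → no.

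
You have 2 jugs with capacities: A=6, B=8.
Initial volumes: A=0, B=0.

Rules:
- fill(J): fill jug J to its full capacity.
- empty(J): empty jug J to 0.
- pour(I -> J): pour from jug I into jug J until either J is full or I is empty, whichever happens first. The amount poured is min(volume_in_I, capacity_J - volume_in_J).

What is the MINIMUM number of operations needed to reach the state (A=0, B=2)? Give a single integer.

Answer: 3

Derivation:
BFS from (A=0, B=0). One shortest path:
  1. fill(B) -> (A=0 B=8)
  2. pour(B -> A) -> (A=6 B=2)
  3. empty(A) -> (A=0 B=2)
Reached target in 3 moves.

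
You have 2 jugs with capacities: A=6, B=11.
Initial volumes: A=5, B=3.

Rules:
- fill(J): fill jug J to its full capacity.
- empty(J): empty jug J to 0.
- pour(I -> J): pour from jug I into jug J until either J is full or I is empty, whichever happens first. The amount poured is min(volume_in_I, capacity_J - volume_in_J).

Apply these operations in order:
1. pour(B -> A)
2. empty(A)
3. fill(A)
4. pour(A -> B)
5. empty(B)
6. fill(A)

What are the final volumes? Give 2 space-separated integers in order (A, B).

Step 1: pour(B -> A) -> (A=6 B=2)
Step 2: empty(A) -> (A=0 B=2)
Step 3: fill(A) -> (A=6 B=2)
Step 4: pour(A -> B) -> (A=0 B=8)
Step 5: empty(B) -> (A=0 B=0)
Step 6: fill(A) -> (A=6 B=0)

Answer: 6 0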